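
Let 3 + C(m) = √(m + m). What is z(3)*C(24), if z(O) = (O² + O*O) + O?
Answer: -63 + 84*√3 ≈ 82.492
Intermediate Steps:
C(m) = -3 + √2*√m (C(m) = -3 + √(m + m) = -3 + √(2*m) = -3 + √2*√m)
z(O) = O + 2*O² (z(O) = (O² + O²) + O = 2*O² + O = O + 2*O²)
z(3)*C(24) = (3*(1 + 2*3))*(-3 + √2*√24) = (3*(1 + 6))*(-3 + √2*(2*√6)) = (3*7)*(-3 + 4*√3) = 21*(-3 + 4*√3) = -63 + 84*√3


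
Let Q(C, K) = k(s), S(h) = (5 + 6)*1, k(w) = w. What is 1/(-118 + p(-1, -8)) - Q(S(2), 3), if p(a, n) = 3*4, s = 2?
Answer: -213/106 ≈ -2.0094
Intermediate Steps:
p(a, n) = 12
S(h) = 11 (S(h) = 11*1 = 11)
Q(C, K) = 2
1/(-118 + p(-1, -8)) - Q(S(2), 3) = 1/(-118 + 12) - 1*2 = 1/(-106) - 2 = -1/106 - 2 = -213/106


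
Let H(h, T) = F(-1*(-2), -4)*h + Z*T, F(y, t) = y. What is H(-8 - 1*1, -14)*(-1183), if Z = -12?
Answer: -177450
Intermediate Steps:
H(h, T) = -12*T + 2*h (H(h, T) = (-1*(-2))*h - 12*T = 2*h - 12*T = -12*T + 2*h)
H(-8 - 1*1, -14)*(-1183) = (-12*(-14) + 2*(-8 - 1*1))*(-1183) = (168 + 2*(-8 - 1))*(-1183) = (168 + 2*(-9))*(-1183) = (168 - 18)*(-1183) = 150*(-1183) = -177450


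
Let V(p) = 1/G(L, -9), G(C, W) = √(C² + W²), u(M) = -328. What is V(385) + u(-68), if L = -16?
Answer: -328 + √337/337 ≈ -327.95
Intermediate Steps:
V(p) = √337/337 (V(p) = 1/(√((-16)² + (-9)²)) = 1/(√(256 + 81)) = 1/(√337) = √337/337)
V(385) + u(-68) = √337/337 - 328 = -328 + √337/337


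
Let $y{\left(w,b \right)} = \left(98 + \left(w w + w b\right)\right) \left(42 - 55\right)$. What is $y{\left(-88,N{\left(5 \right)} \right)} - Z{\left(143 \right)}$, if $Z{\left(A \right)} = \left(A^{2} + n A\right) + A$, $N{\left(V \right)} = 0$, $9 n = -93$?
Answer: $- \frac{363181}{3} \approx -1.2106 \cdot 10^{5}$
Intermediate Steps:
$n = - \frac{31}{3}$ ($n = \frac{1}{9} \left(-93\right) = - \frac{31}{3} \approx -10.333$)
$Z{\left(A \right)} = A^{2} - \frac{28 A}{3}$ ($Z{\left(A \right)} = \left(A^{2} - \frac{31 A}{3}\right) + A = A^{2} - \frac{28 A}{3}$)
$y{\left(w,b \right)} = -1274 - 13 w^{2} - 13 b w$ ($y{\left(w,b \right)} = \left(98 + \left(w^{2} + b w\right)\right) \left(-13\right) = \left(98 + w^{2} + b w\right) \left(-13\right) = -1274 - 13 w^{2} - 13 b w$)
$y{\left(-88,N{\left(5 \right)} \right)} - Z{\left(143 \right)} = \left(-1274 - 13 \left(-88\right)^{2} - 0 \left(-88\right)\right) - \frac{1}{3} \cdot 143 \left(-28 + 3 \cdot 143\right) = \left(-1274 - 100672 + 0\right) - \frac{1}{3} \cdot 143 \left(-28 + 429\right) = \left(-1274 - 100672 + 0\right) - \frac{1}{3} \cdot 143 \cdot 401 = -101946 - \frac{57343}{3} = - \frac{363181}{3}$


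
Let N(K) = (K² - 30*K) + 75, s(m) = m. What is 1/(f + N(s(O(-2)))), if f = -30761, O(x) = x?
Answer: -1/30622 ≈ -3.2656e-5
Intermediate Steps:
N(K) = 75 + K² - 30*K
1/(f + N(s(O(-2)))) = 1/(-30761 + (75 + (-2)² - 30*(-2))) = 1/(-30761 + (75 + 4 + 60)) = 1/(-30761 + 139) = 1/(-30622) = -1/30622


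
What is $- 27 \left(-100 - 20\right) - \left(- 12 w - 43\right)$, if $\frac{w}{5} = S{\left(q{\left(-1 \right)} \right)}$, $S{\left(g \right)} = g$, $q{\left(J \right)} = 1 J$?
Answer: $3223$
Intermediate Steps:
$q{\left(J \right)} = J$
$w = -5$ ($w = 5 \left(-1\right) = -5$)
$- 27 \left(-100 - 20\right) - \left(- 12 w - 43\right) = - 27 \left(-100 - 20\right) - \left(\left(-12\right) \left(-5\right) - 43\right) = \left(-27\right) \left(-120\right) - \left(60 - 43\right) = 3240 - 17 = 3223$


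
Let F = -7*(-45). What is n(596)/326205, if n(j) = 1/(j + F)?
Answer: 1/297172755 ≈ 3.3650e-9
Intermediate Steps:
F = 315
n(j) = 1/(315 + j) (n(j) = 1/(j + 315) = 1/(315 + j))
n(596)/326205 = 1/((315 + 596)*326205) = (1/326205)/911 = (1/911)*(1/326205) = 1/297172755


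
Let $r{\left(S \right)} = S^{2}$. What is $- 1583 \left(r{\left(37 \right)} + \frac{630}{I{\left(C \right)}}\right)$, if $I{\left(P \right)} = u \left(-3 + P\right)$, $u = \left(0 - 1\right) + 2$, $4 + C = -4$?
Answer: $- \frac{22841107}{11} \approx -2.0765 \cdot 10^{6}$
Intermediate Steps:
$C = -8$ ($C = -4 - 4 = -8$)
$u = 1$ ($u = -1 + 2 = 1$)
$I{\left(P \right)} = -3 + P$ ($I{\left(P \right)} = 1 \left(-3 + P\right) = -3 + P$)
$- 1583 \left(r{\left(37 \right)} + \frac{630}{I{\left(C \right)}}\right) = - 1583 \left(37^{2} + \frac{630}{-3 - 8}\right) = - 1583 \left(1369 + \frac{630}{-11}\right) = - 1583 \left(1369 + 630 \left(- \frac{1}{11}\right)\right) = - 1583 \left(1369 - \frac{630}{11}\right) = \left(-1583\right) \frac{14429}{11} = - \frac{22841107}{11}$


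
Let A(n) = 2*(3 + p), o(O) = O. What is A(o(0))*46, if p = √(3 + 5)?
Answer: 276 + 184*√2 ≈ 536.21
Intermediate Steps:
p = 2*√2 (p = √8 = 2*√2 ≈ 2.8284)
A(n) = 6 + 4*√2 (A(n) = 2*(3 + 2*√2) = 6 + 4*√2)
A(o(0))*46 = (6 + 4*√2)*46 = 276 + 184*√2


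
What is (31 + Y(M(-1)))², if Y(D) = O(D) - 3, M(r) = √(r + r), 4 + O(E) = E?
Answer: (24 + I*√2)² ≈ 574.0 + 67.882*I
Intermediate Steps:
O(E) = -4 + E
M(r) = √2*√r (M(r) = √(2*r) = √2*√r)
Y(D) = -7 + D (Y(D) = (-4 + D) - 3 = -7 + D)
(31 + Y(M(-1)))² = (31 + (-7 + √2*√(-1)))² = (31 + (-7 + √2*I))² = (31 + (-7 + I*√2))² = (24 + I*√2)²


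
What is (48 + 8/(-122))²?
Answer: 8549776/3721 ≈ 2297.7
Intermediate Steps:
(48 + 8/(-122))² = (48 + 8*(-1/122))² = (48 - 4/61)² = (2924/61)² = 8549776/3721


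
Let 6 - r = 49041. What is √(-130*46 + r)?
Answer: I*√55015 ≈ 234.55*I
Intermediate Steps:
r = -49035 (r = 6 - 1*49041 = 6 - 49041 = -49035)
√(-130*46 + r) = √(-130*46 - 49035) = √(-5980 - 49035) = √(-55015) = I*√55015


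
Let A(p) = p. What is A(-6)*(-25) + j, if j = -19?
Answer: 131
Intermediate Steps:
A(-6)*(-25) + j = -6*(-25) - 19 = 150 - 19 = 131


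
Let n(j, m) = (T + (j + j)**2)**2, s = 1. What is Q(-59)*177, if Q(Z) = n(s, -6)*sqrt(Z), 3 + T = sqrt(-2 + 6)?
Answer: 1593*I*sqrt(59) ≈ 12236.0*I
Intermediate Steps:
T = -1 (T = -3 + sqrt(-2 + 6) = -3 + sqrt(4) = -3 + 2 = -1)
n(j, m) = (-1 + 4*j**2)**2 (n(j, m) = (-1 + (j + j)**2)**2 = (-1 + (2*j)**2)**2 = (-1 + 4*j**2)**2)
Q(Z) = 9*sqrt(Z) (Q(Z) = (-1 + 4*1**2)**2*sqrt(Z) = (-1 + 4*1)**2*sqrt(Z) = (-1 + 4)**2*sqrt(Z) = 3**2*sqrt(Z) = 9*sqrt(Z))
Q(-59)*177 = (9*sqrt(-59))*177 = (9*(I*sqrt(59)))*177 = (9*I*sqrt(59))*177 = 1593*I*sqrt(59)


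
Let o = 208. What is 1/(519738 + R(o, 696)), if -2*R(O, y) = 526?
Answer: 1/519475 ≈ 1.9250e-6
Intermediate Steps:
R(O, y) = -263 (R(O, y) = -½*526 = -263)
1/(519738 + R(o, 696)) = 1/(519738 - 263) = 1/519475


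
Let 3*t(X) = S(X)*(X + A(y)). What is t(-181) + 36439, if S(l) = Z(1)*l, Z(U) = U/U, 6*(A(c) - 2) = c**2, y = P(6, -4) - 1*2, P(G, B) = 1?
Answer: 850115/18 ≈ 47229.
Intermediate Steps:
y = -1 (y = 1 - 1*2 = 1 - 2 = -1)
A(c) = 2 + c**2/6
Z(U) = 1
S(l) = l (S(l) = 1*l = l)
t(X) = X*(13/6 + X)/3 (t(X) = (X*(X + (2 + (1/6)*(-1)**2)))/3 = (X*(X + (2 + (1/6)*1)))/3 = (X*(X + (2 + 1/6)))/3 = (X*(X + 13/6))/3 = (X*(13/6 + X))/3 = X*(13/6 + X)/3)
t(-181) + 36439 = (1/18)*(-181)*(13 + 6*(-181)) + 36439 = (1/18)*(-181)*(13 - 1086) + 36439 = (1/18)*(-181)*(-1073) + 36439 = 194213/18 + 36439 = 850115/18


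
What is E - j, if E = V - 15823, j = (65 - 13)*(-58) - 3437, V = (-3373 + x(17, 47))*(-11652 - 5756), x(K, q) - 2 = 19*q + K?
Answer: 42831718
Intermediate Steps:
x(K, q) = 2 + K + 19*q (x(K, q) = 2 + (19*q + K) = 2 + (K + 19*q) = 2 + K + 19*q)
V = 42841088 (V = (-3373 + (2 + 17 + 19*47))*(-11652 - 5756) = (-3373 + (2 + 17 + 893))*(-17408) = (-3373 + 912)*(-17408) = -2461*(-17408) = 42841088)
j = -6453 (j = 52*(-58) - 3437 = -3016 - 3437 = -6453)
E = 42825265 (E = 42841088 - 15823 = 42825265)
E - j = 42825265 - 1*(-6453) = 42825265 + 6453 = 42831718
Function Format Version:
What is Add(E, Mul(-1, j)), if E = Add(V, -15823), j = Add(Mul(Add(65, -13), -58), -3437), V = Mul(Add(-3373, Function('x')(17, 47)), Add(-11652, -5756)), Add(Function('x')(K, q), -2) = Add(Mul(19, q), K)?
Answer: 42831718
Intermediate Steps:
Function('x')(K, q) = Add(2, K, Mul(19, q)) (Function('x')(K, q) = Add(2, Add(Mul(19, q), K)) = Add(2, Add(K, Mul(19, q))) = Add(2, K, Mul(19, q)))
V = 42841088 (V = Mul(Add(-3373, Add(2, 17, Mul(19, 47))), Add(-11652, -5756)) = Mul(Add(-3373, Add(2, 17, 893)), -17408) = Mul(Add(-3373, 912), -17408) = Mul(-2461, -17408) = 42841088)
j = -6453 (j = Add(Mul(52, -58), -3437) = Add(-3016, -3437) = -6453)
E = 42825265 (E = Add(42841088, -15823) = 42825265)
Add(E, Mul(-1, j)) = Add(42825265, Mul(-1, -6453)) = Add(42825265, 6453) = 42831718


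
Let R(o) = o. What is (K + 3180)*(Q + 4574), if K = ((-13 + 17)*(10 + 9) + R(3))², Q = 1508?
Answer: 57298522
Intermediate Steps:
K = 6241 (K = ((-13 + 17)*(10 + 9) + 3)² = (4*19 + 3)² = (76 + 3)² = 79² = 6241)
(K + 3180)*(Q + 4574) = (6241 + 3180)*(1508 + 4574) = 9421*6082 = 57298522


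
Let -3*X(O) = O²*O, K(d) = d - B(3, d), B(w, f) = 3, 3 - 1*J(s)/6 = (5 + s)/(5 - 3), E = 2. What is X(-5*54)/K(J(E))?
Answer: -1093500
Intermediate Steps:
J(s) = 3 - 3*s (J(s) = 18 - 6*(5 + s)/(5 - 3) = 18 - 6*(5 + s)/2 = 18 - 6*(5/2 + s/2) = 18 + (-15 - 3*s) = 3 - 3*s)
K(d) = -3 + d (K(d) = d - 1*3 = d - 3 = -3 + d)
X(O) = -O³/3 (X(O) = -O²*O/3 = -O³/3)
X(-5*54)/K(J(E)) = (-(-5*54)³/3)/(-3 + (3 - 3*2)) = (-⅓*(-270)³)/(-3 + (3 - 6)) = (-⅓*(-19683000))/(-3 - 3) = 6561000/(-6) = 6561000*(-⅙) = -1093500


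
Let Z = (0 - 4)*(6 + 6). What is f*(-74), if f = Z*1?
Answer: 3552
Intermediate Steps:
Z = -48 (Z = -4*12 = -48)
f = -48 (f = -48*1 = -48)
f*(-74) = -48*(-74) = 3552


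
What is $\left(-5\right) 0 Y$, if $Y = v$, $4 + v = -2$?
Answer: $0$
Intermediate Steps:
$v = -6$ ($v = -4 - 2 = -6$)
$Y = -6$
$\left(-5\right) 0 Y = \left(-5\right) 0 \left(-6\right) = 0 \left(-6\right) = 0$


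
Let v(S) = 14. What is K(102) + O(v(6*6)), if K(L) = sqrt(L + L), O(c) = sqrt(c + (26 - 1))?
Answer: sqrt(39) + 2*sqrt(51) ≈ 20.528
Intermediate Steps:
O(c) = sqrt(25 + c) (O(c) = sqrt(c + 25) = sqrt(25 + c))
K(L) = sqrt(2)*sqrt(L) (K(L) = sqrt(2*L) = sqrt(2)*sqrt(L))
K(102) + O(v(6*6)) = sqrt(2)*sqrt(102) + sqrt(25 + 14) = 2*sqrt(51) + sqrt(39) = sqrt(39) + 2*sqrt(51)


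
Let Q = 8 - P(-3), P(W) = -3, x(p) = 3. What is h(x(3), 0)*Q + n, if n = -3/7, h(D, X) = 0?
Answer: -3/7 ≈ -0.42857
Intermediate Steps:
Q = 11 (Q = 8 - 1*(-3) = 8 + 3 = 11)
n = -3/7 (n = -3*⅐ = -3/7 ≈ -0.42857)
h(x(3), 0)*Q + n = 0*11 - 3/7 = 0 - 3/7 = -3/7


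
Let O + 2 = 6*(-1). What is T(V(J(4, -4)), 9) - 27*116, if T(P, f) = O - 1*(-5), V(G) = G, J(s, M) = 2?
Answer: -3135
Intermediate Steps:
O = -8 (O = -2 + 6*(-1) = -2 - 6 = -8)
T(P, f) = -3 (T(P, f) = -8 - 1*(-5) = -8 + 5 = -3)
T(V(J(4, -4)), 9) - 27*116 = -3 - 27*116 = -3 - 3132 = -3135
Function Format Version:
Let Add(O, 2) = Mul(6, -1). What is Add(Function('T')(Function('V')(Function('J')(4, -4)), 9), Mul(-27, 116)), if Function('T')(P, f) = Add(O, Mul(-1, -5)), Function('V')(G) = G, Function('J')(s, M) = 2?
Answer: -3135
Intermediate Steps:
O = -8 (O = Add(-2, Mul(6, -1)) = Add(-2, -6) = -8)
Function('T')(P, f) = -3 (Function('T')(P, f) = Add(-8, Mul(-1, -5)) = Add(-8, 5) = -3)
Add(Function('T')(Function('V')(Function('J')(4, -4)), 9), Mul(-27, 116)) = Add(-3, Mul(-27, 116)) = Add(-3, -3132) = -3135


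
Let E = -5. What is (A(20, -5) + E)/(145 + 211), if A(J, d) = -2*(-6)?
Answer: 7/356 ≈ 0.019663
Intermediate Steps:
A(J, d) = 12
(A(20, -5) + E)/(145 + 211) = (12 - 5)/(145 + 211) = 7/356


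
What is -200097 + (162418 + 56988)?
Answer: 19309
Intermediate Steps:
-200097 + (162418 + 56988) = -200097 + 219406 = 19309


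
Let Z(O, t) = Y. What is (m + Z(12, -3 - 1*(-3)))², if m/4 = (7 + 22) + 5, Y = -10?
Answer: 15876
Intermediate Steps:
Z(O, t) = -10
m = 136 (m = 4*((7 + 22) + 5) = 4*(29 + 5) = 4*34 = 136)
(m + Z(12, -3 - 1*(-3)))² = (136 - 10)² = 126² = 15876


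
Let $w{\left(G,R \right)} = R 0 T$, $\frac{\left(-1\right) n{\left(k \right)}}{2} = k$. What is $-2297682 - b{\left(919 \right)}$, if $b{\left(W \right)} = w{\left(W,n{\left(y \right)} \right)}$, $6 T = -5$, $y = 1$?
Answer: $-2297682$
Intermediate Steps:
$n{\left(k \right)} = - 2 k$
$T = - \frac{5}{6}$ ($T = \frac{1}{6} \left(-5\right) = - \frac{5}{6} \approx -0.83333$)
$w{\left(G,R \right)} = 0$ ($w{\left(G,R \right)} = R 0 \left(- \frac{5}{6}\right) = 0 \left(- \frac{5}{6}\right) = 0$)
$b{\left(W \right)} = 0$
$-2297682 - b{\left(919 \right)} = -2297682 - 0 = -2297682 + 0 = -2297682$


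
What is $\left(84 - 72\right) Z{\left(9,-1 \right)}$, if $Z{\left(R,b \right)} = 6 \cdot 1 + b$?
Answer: $60$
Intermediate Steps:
$Z{\left(R,b \right)} = 6 + b$
$\left(84 - 72\right) Z{\left(9,-1 \right)} = \left(84 - 72\right) \left(6 - 1\right) = 12 \cdot 5 = 60$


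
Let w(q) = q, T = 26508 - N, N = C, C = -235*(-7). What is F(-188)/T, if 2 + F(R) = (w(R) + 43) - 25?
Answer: -172/24863 ≈ -0.0069179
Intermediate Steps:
C = 1645
N = 1645
T = 24863 (T = 26508 - 1*1645 = 26508 - 1645 = 24863)
F(R) = 16 + R (F(R) = -2 + ((R + 43) - 25) = -2 + ((43 + R) - 25) = -2 + (18 + R) = 16 + R)
F(-188)/T = (16 - 188)/24863 = -172*1/24863 = -172/24863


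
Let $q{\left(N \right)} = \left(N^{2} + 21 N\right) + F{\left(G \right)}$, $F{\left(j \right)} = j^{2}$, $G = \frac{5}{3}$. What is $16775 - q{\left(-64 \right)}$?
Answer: $\frac{126182}{9} \approx 14020.0$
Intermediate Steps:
$G = \frac{5}{3}$ ($G = 5 \cdot \frac{1}{3} = \frac{5}{3} \approx 1.6667$)
$q{\left(N \right)} = \frac{25}{9} + N^{2} + 21 N$ ($q{\left(N \right)} = \left(N^{2} + 21 N\right) + \left(\frac{5}{3}\right)^{2} = \left(N^{2} + 21 N\right) + \frac{25}{9} = \frac{25}{9} + N^{2} + 21 N$)
$16775 - q{\left(-64 \right)} = 16775 - \left(\frac{25}{9} + \left(-64\right)^{2} + 21 \left(-64\right)\right) = 16775 - \left(\frac{25}{9} + 4096 - 1344\right) = 16775 - \frac{24793}{9} = \frac{126182}{9}$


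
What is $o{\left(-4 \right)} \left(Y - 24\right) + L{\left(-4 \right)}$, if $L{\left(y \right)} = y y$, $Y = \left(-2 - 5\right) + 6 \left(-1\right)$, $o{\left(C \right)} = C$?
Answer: $164$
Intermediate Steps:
$Y = -13$ ($Y = \left(-2 - 5\right) - 6 = -7 - 6 = -13$)
$L{\left(y \right)} = y^{2}$
$o{\left(-4 \right)} \left(Y - 24\right) + L{\left(-4 \right)} = - 4 \left(-13 - 24\right) + \left(-4\right)^{2} = \left(-4\right) \left(-37\right) + 16 = 148 + 16 = 164$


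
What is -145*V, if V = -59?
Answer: 8555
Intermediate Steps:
-145*V = -145*(-59) = 8555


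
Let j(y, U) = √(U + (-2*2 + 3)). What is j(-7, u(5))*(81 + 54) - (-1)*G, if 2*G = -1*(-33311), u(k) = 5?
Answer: 33851/2 ≈ 16926.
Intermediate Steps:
G = 33311/2 (G = (-1*(-33311))/2 = (½)*33311 = 33311/2 ≈ 16656.)
j(y, U) = √(-1 + U) (j(y, U) = √(U + (-4 + 3)) = √(U - 1) = √(-1 + U))
j(-7, u(5))*(81 + 54) - (-1)*G = √(-1 + 5)*(81 + 54) - (-1)*33311/2 = √4*135 - 1*(-33311/2) = 2*135 + 33311/2 = 270 + 33311/2 = 33851/2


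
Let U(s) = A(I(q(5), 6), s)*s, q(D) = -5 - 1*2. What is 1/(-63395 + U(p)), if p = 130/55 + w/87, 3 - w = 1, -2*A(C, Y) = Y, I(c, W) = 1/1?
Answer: -915849/58062855683 ≈ -1.5773e-5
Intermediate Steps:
q(D) = -7 (q(D) = -5 - 2 = -7)
I(c, W) = 1
A(C, Y) = -Y/2
w = 2 (w = 3 - 1*1 = 3 - 1 = 2)
p = 2284/957 (p = 130/55 + 2/87 = 130*(1/55) + 2*(1/87) = 26/11 + 2/87 = 2284/957 ≈ 2.3866)
U(s) = -s²/2 (U(s) = (-s/2)*s = -s²/2)
1/(-63395 + U(p)) = 1/(-63395 - (2284/957)²/2) = 1/(-63395 - ½*5216656/915849) = 1/(-63395 - 2608328/915849) = 1/(-58062855683/915849) = -915849/58062855683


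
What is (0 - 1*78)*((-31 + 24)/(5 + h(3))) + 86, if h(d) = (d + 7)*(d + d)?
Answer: 472/5 ≈ 94.400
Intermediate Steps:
h(d) = 2*d*(7 + d) (h(d) = (7 + d)*(2*d) = 2*d*(7 + d))
(0 - 1*78)*((-31 + 24)/(5 + h(3))) + 86 = (0 - 1*78)*((-31 + 24)/(5 + 2*3*(7 + 3))) + 86 = (0 - 78)*(-7/(5 + 2*3*10)) + 86 = -(-546)/(5 + 60) + 86 = -(-546)/65 + 86 = -78*(-7/65) + 86 = 42/5 + 86 = 472/5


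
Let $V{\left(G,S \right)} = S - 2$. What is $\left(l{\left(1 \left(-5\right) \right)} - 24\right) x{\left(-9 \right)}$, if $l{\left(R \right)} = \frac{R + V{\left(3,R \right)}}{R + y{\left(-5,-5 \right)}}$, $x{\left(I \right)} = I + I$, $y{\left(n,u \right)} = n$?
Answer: $\frac{2052}{5} \approx 410.4$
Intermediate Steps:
$V{\left(G,S \right)} = -2 + S$
$x{\left(I \right)} = 2 I$
$l{\left(R \right)} = \frac{-2 + 2 R}{-5 + R}$ ($l{\left(R \right)} = \frac{R + \left(-2 + R\right)}{R - 5} = \frac{-2 + 2 R}{-5 + R}$)
$\left(l{\left(1 \left(-5\right) \right)} - 24\right) x{\left(-9 \right)} = \left(\frac{2 \left(-1 + 1 \left(-5\right)\right)}{-5 + 1 \left(-5\right)} - 24\right) 2 \left(-9\right) = \left(\frac{2 \left(-1 - 5\right)}{-5 - 5} - 24\right) \left(-18\right) = \left(2 \frac{1}{-10} \left(-6\right) - 24\right) \left(-18\right) = \left(2 \left(- \frac{1}{10}\right) \left(-6\right) - 24\right) \left(-18\right) = \left(\frac{6}{5} - 24\right) \left(-18\right) = \left(- \frac{114}{5}\right) \left(-18\right) = \frac{2052}{5}$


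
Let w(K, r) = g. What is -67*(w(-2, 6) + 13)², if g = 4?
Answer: -19363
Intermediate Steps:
w(K, r) = 4
-67*(w(-2, 6) + 13)² = -67*(4 + 13)² = -67*17² = -67*289 = -19363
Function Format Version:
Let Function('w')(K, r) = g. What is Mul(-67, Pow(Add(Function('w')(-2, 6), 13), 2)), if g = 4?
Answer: -19363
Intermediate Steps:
Function('w')(K, r) = 4
Mul(-67, Pow(Add(Function('w')(-2, 6), 13), 2)) = Mul(-67, Pow(Add(4, 13), 2)) = Mul(-67, Pow(17, 2)) = Mul(-67, 289) = -19363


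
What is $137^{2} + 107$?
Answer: $18876$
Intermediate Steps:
$137^{2} + 107 = 18769 + 107 = 18876$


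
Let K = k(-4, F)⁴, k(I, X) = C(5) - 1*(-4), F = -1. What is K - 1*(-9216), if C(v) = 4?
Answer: 13312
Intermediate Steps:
k(I, X) = 8 (k(I, X) = 4 - 1*(-4) = 4 + 4 = 8)
K = 4096 (K = 8⁴ = 4096)
K - 1*(-9216) = 4096 - 1*(-9216) = 4096 + 9216 = 13312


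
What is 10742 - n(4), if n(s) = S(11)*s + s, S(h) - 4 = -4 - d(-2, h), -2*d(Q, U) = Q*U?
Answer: 10782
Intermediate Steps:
d(Q, U) = -Q*U/2
S(h) = -h (S(h) = 4 + (-4 - (-1)*(-2)*h/2) = 4 + (-4 - h) = -h)
n(s) = -10*s (n(s) = (-1*11)*s + s = -11*s + s = -10*s)
10742 - n(4) = 10742 - (-10)*4 = 10742 - 1*(-40) = 10742 + 40 = 10782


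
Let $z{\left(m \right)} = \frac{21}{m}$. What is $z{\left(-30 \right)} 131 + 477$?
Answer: $\frac{3853}{10} \approx 385.3$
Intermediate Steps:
$z{\left(-30 \right)} 131 + 477 = \frac{21}{-30} \cdot 131 + 477 = 21 \left(- \frac{1}{30}\right) 131 + 477 = \left(- \frac{7}{10}\right) 131 + 477 = - \frac{917}{10} + 477 = \frac{3853}{10}$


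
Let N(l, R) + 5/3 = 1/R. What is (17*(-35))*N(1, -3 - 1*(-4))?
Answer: 1190/3 ≈ 396.67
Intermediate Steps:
N(l, R) = -5/3 + 1/R
(17*(-35))*N(1, -3 - 1*(-4)) = (17*(-35))*(-5/3 + 1/(-3 - 1*(-4))) = -595*(-5/3 + 1/(-3 + 4)) = -595*(-5/3 + 1/1) = -595*(-5/3 + 1) = -595*(-2/3) = 1190/3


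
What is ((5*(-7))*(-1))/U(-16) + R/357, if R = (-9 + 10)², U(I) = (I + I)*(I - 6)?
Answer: 13199/251328 ≈ 0.052517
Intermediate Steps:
U(I) = 2*I*(-6 + I) (U(I) = (2*I)*(-6 + I) = 2*I*(-6 + I))
R = 1 (R = 1² = 1)
((5*(-7))*(-1))/U(-16) + R/357 = ((5*(-7))*(-1))/((2*(-16)*(-6 - 16))) + 1/357 = (-35*(-1))/((2*(-16)*(-22))) + 1*(1/357) = 35/704 + 1/357 = 13199/251328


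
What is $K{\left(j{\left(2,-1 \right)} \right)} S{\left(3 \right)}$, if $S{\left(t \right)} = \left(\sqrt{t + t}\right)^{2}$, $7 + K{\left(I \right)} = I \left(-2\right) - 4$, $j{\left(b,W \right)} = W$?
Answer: $-54$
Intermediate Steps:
$K{\left(I \right)} = -11 - 2 I$ ($K{\left(I \right)} = -7 + \left(I \left(-2\right) - 4\right) = -7 - \left(4 + 2 I\right) = -11 - 2 I$)
$S{\left(t \right)} = 2 t$ ($S{\left(t \right)} = \left(\sqrt{2 t}\right)^{2} = \left(\sqrt{2} \sqrt{t}\right)^{2} = 2 t$)
$K{\left(j{\left(2,-1 \right)} \right)} S{\left(3 \right)} = \left(-11 - -2\right) 2 \cdot 3 = \left(-11 + 2\right) 6 = \left(-9\right) 6 = -54$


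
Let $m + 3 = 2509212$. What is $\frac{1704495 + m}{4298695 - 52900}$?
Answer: $\frac{1404568}{1415265} \approx 0.99244$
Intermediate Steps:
$m = 2509209$ ($m = -3 + 2509212 = 2509209$)
$\frac{1704495 + m}{4298695 - 52900} = \frac{1704495 + 2509209}{4298695 - 52900} = \frac{4213704}{4245795} = 4213704 \cdot \frac{1}{4245795} = \frac{1404568}{1415265}$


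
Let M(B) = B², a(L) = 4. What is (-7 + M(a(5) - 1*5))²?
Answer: 36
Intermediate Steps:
(-7 + M(a(5) - 1*5))² = (-7 + (4 - 1*5)²)² = (-7 + (4 - 5)²)² = (-7 + (-1)²)² = (-7 + 1)² = (-6)² = 36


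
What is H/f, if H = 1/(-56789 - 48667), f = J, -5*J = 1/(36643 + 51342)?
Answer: 439925/105456 ≈ 4.1716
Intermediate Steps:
J = -1/439925 (J = -1/(5*(36643 + 51342)) = -1/5/87985 = -1/5*1/87985 = -1/439925 ≈ -2.2731e-6)
f = -1/439925 ≈ -2.2731e-6
H = -1/105456 (H = 1/(-105456) = -1/105456 ≈ -9.4826e-6)
H/f = -1/(105456*(-1/439925)) = -1/105456*(-439925) = 439925/105456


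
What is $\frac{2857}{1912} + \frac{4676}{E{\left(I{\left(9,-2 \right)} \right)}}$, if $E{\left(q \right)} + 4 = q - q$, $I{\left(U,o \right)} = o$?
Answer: $- \frac{2232271}{1912} \approx -1167.5$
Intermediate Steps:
$E{\left(q \right)} = -4$ ($E{\left(q \right)} = -4 + \left(q - q\right) = -4 + 0 = -4$)
$\frac{2857}{1912} + \frac{4676}{E{\left(I{\left(9,-2 \right)} \right)}} = \frac{2857}{1912} + \frac{4676}{-4} = 2857 \cdot \frac{1}{1912} + 4676 \left(- \frac{1}{4}\right) = \frac{2857}{1912} - 1169 = - \frac{2232271}{1912}$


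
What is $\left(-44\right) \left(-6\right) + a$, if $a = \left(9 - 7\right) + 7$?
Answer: $273$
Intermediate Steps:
$a = 9$ ($a = 2 + 7 = 9$)
$\left(-44\right) \left(-6\right) + a = \left(-44\right) \left(-6\right) + 9 = 264 + 9 = 273$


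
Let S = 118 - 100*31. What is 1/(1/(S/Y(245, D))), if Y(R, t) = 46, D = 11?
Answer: -1491/23 ≈ -64.826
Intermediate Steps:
S = -2982 (S = 118 - 3100 = -2982)
1/(1/(S/Y(245, D))) = 1/(1/(-2982/46)) = 1/(1/(-2982*1/46)) = 1/(1/(-1491/23)) = 1/(-23/1491) = -1491/23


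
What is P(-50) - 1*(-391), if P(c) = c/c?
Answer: 392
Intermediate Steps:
P(c) = 1
P(-50) - 1*(-391) = 1 - 1*(-391) = 1 + 391 = 392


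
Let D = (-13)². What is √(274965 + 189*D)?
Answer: √306906 ≈ 553.99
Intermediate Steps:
D = 169
√(274965 + 189*D) = √(274965 + 189*169) = √(274965 + 31941) = √306906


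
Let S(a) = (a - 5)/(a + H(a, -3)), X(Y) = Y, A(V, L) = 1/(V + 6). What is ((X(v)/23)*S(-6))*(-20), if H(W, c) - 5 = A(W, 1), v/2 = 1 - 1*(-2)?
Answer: 0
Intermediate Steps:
v = 6 (v = 2*(1 - 1*(-2)) = 2*(1 + 2) = 2*3 = 6)
A(V, L) = 1/(6 + V)
H(W, c) = 5 + 1/(6 + W)
S(a) = (-5 + a)/(a + (31 + 5*a)/(6 + a)) (S(a) = (a - 5)/(a + (31 + 5*a)/(6 + a)) = (-5 + a)/(a + (31 + 5*a)/(6 + a)))
((X(v)/23)*S(-6))*(-20) = ((6/23)*((-30 - 6 + (-6)²)/(31 + (-6)² + 11*(-6))))*(-20) = ((6*(1/23))*((-30 - 6 + 36)/(31 + 36 - 66)))*(-20) = (6*(0/1)/23)*(-20) = (6*(1*0)/23)*(-20) = ((6/23)*0)*(-20) = 0*(-20) = 0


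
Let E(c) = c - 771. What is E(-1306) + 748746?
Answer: 746669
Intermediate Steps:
E(c) = -771 + c
E(-1306) + 748746 = (-771 - 1306) + 748746 = -2077 + 748746 = 746669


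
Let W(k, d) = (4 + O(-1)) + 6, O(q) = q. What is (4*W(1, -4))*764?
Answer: 27504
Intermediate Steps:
W(k, d) = 9 (W(k, d) = (4 - 1) + 6 = 3 + 6 = 9)
(4*W(1, -4))*764 = (4*9)*764 = 36*764 = 27504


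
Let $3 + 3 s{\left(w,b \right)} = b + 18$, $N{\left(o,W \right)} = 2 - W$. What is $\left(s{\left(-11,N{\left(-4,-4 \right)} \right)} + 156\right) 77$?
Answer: $12551$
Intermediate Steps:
$s{\left(w,b \right)} = 5 + \frac{b}{3}$ ($s{\left(w,b \right)} = -1 + \frac{b + 18}{3} = -1 + \frac{18 + b}{3} = -1 + \left(6 + \frac{b}{3}\right) = 5 + \frac{b}{3}$)
$\left(s{\left(-11,N{\left(-4,-4 \right)} \right)} + 156\right) 77 = \left(\left(5 + \frac{2 - -4}{3}\right) + 156\right) 77 = \left(\left(5 + \frac{2 + 4}{3}\right) + 156\right) 77 = \left(\left(5 + \frac{1}{3} \cdot 6\right) + 156\right) 77 = \left(\left(5 + 2\right) + 156\right) 77 = \left(7 + 156\right) 77 = 163 \cdot 77 = 12551$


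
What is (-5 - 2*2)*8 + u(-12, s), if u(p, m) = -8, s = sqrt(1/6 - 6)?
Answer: -80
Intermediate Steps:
s = I*sqrt(210)/6 (s = sqrt(1/6 - 6) = sqrt(-35/6) = I*sqrt(210)/6 ≈ 2.4152*I)
(-5 - 2*2)*8 + u(-12, s) = (-5 - 2*2)*8 - 8 = (-5 - 4)*8 - 8 = -9*8 - 8 = -72 - 8 = -80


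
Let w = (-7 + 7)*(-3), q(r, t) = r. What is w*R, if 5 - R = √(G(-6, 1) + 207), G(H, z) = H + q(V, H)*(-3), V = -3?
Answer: 0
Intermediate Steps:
G(H, z) = 9 + H (G(H, z) = H - 3*(-3) = H + 9 = 9 + H)
w = 0 (w = 0*(-3) = 0)
R = 5 - √210 (R = 5 - √((9 - 6) + 207) = 5 - √(3 + 207) = 5 - √210 ≈ -9.4914)
w*R = 0*(5 - √210) = 0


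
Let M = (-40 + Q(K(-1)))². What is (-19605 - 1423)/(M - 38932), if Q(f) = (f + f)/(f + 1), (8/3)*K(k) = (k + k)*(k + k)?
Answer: 131425/233916 ≈ 0.56185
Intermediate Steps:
K(k) = 3*k²/2 (K(k) = 3*((k + k)*(k + k))/8 = 3*((2*k)*(2*k))/8 = 3*(4*k²)/8 = 3*k²/2)
Q(f) = 2*f/(1 + f) (Q(f) = (2*f)/(1 + f) = 2*f/(1 + f))
M = 37636/25 (M = (-40 + 2*((3/2)*(-1)²)/(1 + (3/2)*(-1)²))² = (-40 + 2*((3/2)*1)/(1 + (3/2)*1))² = (-40 + 2*(3/2)/(1 + 3/2))² = (-40 + 2*(3/2)/(5/2))² = (-40 + 2*(3/2)*(⅖))² = (-40 + 6/5)² = (-194/5)² = 37636/25 ≈ 1505.4)
(-19605 - 1423)/(M - 38932) = (-19605 - 1423)/(37636/25 - 38932) = -21028/(-935664/25) = -21028*(-25/935664) = 131425/233916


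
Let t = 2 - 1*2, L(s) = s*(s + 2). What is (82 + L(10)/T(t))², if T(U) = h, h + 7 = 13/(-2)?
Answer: 432964/81 ≈ 5345.2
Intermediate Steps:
L(s) = s*(2 + s)
h = -27/2 (h = -7 + 13/(-2) = -7 + 13*(-½) = -7 - 13/2 = -27/2 ≈ -13.500)
t = 0 (t = 2 - 2 = 0)
T(U) = -27/2
(82 + L(10)/T(t))² = (82 + (10*(2 + 10))/(-27/2))² = (82 + (10*12)*(-2/27))² = (82 + 120*(-2/27))² = (82 - 80/9)² = (658/9)² = 432964/81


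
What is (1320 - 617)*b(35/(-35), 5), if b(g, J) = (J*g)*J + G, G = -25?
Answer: -35150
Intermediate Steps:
b(g, J) = -25 + g*J**2 (b(g, J) = (J*g)*J - 25 = g*J**2 - 25 = -25 + g*J**2)
(1320 - 617)*b(35/(-35), 5) = (1320 - 617)*(-25 + (35/(-35))*5**2) = 703*(-25 + (35*(-1/35))*25) = 703*(-25 - 1*25) = 703*(-25 - 25) = 703*(-50) = -35150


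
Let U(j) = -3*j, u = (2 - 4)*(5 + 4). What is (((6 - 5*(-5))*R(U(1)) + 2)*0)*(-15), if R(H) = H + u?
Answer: 0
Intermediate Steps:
u = -18 (u = -2*9 = -18)
R(H) = -18 + H (R(H) = H - 18 = -18 + H)
(((6 - 5*(-5))*R(U(1)) + 2)*0)*(-15) = (((6 - 5*(-5))*(-18 - 3*1) + 2)*0)*(-15) = (((6 + 25)*(-18 - 3) + 2)*0)*(-15) = ((31*(-21) + 2)*0)*(-15) = ((-651 + 2)*0)*(-15) = -649*0*(-15) = 0*(-15) = 0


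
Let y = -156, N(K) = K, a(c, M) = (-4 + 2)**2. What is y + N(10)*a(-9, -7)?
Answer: -116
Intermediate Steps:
a(c, M) = 4 (a(c, M) = (-2)**2 = 4)
y + N(10)*a(-9, -7) = -156 + 10*4 = -156 + 40 = -116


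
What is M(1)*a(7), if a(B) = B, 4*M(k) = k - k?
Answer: 0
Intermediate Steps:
M(k) = 0 (M(k) = (k - k)/4 = (¼)*0 = 0)
M(1)*a(7) = 0*7 = 0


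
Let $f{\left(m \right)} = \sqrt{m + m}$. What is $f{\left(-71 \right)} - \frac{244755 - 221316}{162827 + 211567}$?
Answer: $- \frac{7813}{124798} + i \sqrt{142} \approx -0.062605 + 11.916 i$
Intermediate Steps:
$f{\left(m \right)} = \sqrt{2} \sqrt{m}$ ($f{\left(m \right)} = \sqrt{2 m} = \sqrt{2} \sqrt{m}$)
$f{\left(-71 \right)} - \frac{244755 - 221316}{162827 + 211567} = \sqrt{2} \sqrt{-71} - \frac{244755 - 221316}{162827 + 211567} = \sqrt{2} i \sqrt{71} - \frac{23439}{374394} = i \sqrt{142} - 23439 \cdot \frac{1}{374394} = i \sqrt{142} - \frac{7813}{124798} = - \frac{7813}{124798} + i \sqrt{142}$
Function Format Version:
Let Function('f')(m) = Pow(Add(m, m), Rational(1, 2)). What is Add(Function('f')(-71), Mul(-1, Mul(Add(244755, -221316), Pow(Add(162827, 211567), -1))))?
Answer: Add(Rational(-7813, 124798), Mul(I, Pow(142, Rational(1, 2)))) ≈ Add(-0.062605, Mul(11.916, I))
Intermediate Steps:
Function('f')(m) = Mul(Pow(2, Rational(1, 2)), Pow(m, Rational(1, 2))) (Function('f')(m) = Pow(Mul(2, m), Rational(1, 2)) = Mul(Pow(2, Rational(1, 2)), Pow(m, Rational(1, 2))))
Add(Function('f')(-71), Mul(-1, Mul(Add(244755, -221316), Pow(Add(162827, 211567), -1)))) = Add(Mul(Pow(2, Rational(1, 2)), Pow(-71, Rational(1, 2))), Mul(-1, Mul(Add(244755, -221316), Pow(Add(162827, 211567), -1)))) = Add(Mul(Pow(2, Rational(1, 2)), Mul(I, Pow(71, Rational(1, 2)))), Mul(-1, Mul(23439, Pow(374394, -1)))) = Add(Mul(I, Pow(142, Rational(1, 2))), Mul(-1, Mul(23439, Rational(1, 374394)))) = Add(Mul(I, Pow(142, Rational(1, 2))), Mul(-1, Rational(7813, 124798))) = Add(Mul(I, Pow(142, Rational(1, 2))), Rational(-7813, 124798)) = Add(Rational(-7813, 124798), Mul(I, Pow(142, Rational(1, 2))))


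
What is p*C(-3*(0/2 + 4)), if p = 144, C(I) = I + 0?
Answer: -1728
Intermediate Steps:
C(I) = I
p*C(-3*(0/2 + 4)) = 144*(-3*(0/2 + 4)) = 144*(-3*(0*(1/2) + 4)) = 144*(-3*(0 + 4)) = 144*(-3*4) = 144*(-12) = -1728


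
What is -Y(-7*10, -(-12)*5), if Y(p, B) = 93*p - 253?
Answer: 6763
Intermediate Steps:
Y(p, B) = -253 + 93*p
-Y(-7*10, -(-12)*5) = -(-253 + 93*(-7*10)) = -(-253 + 93*(-70)) = -(-253 - 6510) = -1*(-6763) = 6763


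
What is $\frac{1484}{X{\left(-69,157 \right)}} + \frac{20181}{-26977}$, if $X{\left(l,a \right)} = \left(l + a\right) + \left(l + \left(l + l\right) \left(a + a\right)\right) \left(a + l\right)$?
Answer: $- \frac{2754118181}{3679662800} \approx -0.74847$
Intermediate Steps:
$X{\left(l,a \right)} = a + l + \left(a + l\right) \left(l + 4 a l\right)$ ($X{\left(l,a \right)} = \left(a + l\right) + \left(l + 2 l 2 a\right) \left(a + l\right) = \left(a + l\right) + \left(l + 4 a l\right) \left(a + l\right) = \left(a + l\right) + \left(a + l\right) \left(l + 4 a l\right) = a + l + \left(a + l\right) \left(l + 4 a l\right)$)
$\frac{1484}{X{\left(-69,157 \right)}} + \frac{20181}{-26977} = \frac{1484}{157 - 69 + \left(-69\right)^{2} + 157 \left(-69\right) + 4 \cdot 157 \left(-69\right)^{2} + 4 \left(-69\right) 157^{2}} + \frac{20181}{-26977} = \frac{1484}{157 - 69 + 4761 - 10833 + 4 \cdot 157 \cdot 4761 + 4 \left(-69\right) 24649} + 20181 \left(- \frac{1}{26977}\right) = \frac{1484}{157 - 69 + 4761 - 10833 + 2989908 - 6803124} - \frac{20181}{26977} = \frac{1484}{-3819200} - \frac{20181}{26977} = 1484 \left(- \frac{1}{3819200}\right) - \frac{20181}{26977} = - \frac{53}{136400} - \frac{20181}{26977} = - \frac{2754118181}{3679662800}$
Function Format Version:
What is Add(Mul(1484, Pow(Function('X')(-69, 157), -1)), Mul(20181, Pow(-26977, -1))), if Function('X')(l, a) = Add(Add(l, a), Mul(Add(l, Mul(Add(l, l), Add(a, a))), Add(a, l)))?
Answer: Rational(-2754118181, 3679662800) ≈ -0.74847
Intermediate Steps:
Function('X')(l, a) = Add(a, l, Mul(Add(a, l), Add(l, Mul(4, a, l)))) (Function('X')(l, a) = Add(Add(a, l), Mul(Add(l, Mul(Mul(2, l), Mul(2, a))), Add(a, l))) = Add(Add(a, l), Mul(Add(l, Mul(4, a, l)), Add(a, l))) = Add(Add(a, l), Mul(Add(a, l), Add(l, Mul(4, a, l)))) = Add(a, l, Mul(Add(a, l), Add(l, Mul(4, a, l)))))
Add(Mul(1484, Pow(Function('X')(-69, 157), -1)), Mul(20181, Pow(-26977, -1))) = Add(Mul(1484, Pow(Add(157, -69, Pow(-69, 2), Mul(157, -69), Mul(4, 157, Pow(-69, 2)), Mul(4, -69, Pow(157, 2))), -1)), Mul(20181, Pow(-26977, -1))) = Add(Mul(1484, Pow(Add(157, -69, 4761, -10833, Mul(4, 157, 4761), Mul(4, -69, 24649)), -1)), Mul(20181, Rational(-1, 26977))) = Add(Mul(1484, Pow(Add(157, -69, 4761, -10833, 2989908, -6803124), -1)), Rational(-20181, 26977)) = Add(Mul(1484, Pow(-3819200, -1)), Rational(-20181, 26977)) = Add(Mul(1484, Rational(-1, 3819200)), Rational(-20181, 26977)) = Add(Rational(-53, 136400), Rational(-20181, 26977)) = Rational(-2754118181, 3679662800)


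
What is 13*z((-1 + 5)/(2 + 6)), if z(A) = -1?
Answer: -13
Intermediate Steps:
13*z((-1 + 5)/(2 + 6)) = 13*(-1) = -13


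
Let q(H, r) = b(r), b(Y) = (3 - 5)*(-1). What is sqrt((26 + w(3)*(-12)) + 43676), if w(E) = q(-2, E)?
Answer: sqrt(43678) ≈ 208.99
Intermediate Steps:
b(Y) = 2 (b(Y) = -2*(-1) = 2)
q(H, r) = 2
w(E) = 2
sqrt((26 + w(3)*(-12)) + 43676) = sqrt((26 + 2*(-12)) + 43676) = sqrt((26 - 24) + 43676) = sqrt(2 + 43676) = sqrt(43678)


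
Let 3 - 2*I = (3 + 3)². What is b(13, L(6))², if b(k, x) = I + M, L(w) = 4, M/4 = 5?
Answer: 49/4 ≈ 12.250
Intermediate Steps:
M = 20 (M = 4*5 = 20)
I = -33/2 (I = 3/2 - (3 + 3)²/2 = 3/2 - ½*6² = 3/2 - ½*36 = 3/2 - 18 = -33/2 ≈ -16.500)
b(k, x) = 7/2 (b(k, x) = -33/2 + 20 = 7/2)
b(13, L(6))² = (7/2)² = 49/4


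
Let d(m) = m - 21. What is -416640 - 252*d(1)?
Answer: -411600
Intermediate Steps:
d(m) = -21 + m
-416640 - 252*d(1) = -416640 - 252*(-21 + 1) = -416640 - 252*(-20) = -416640 + 5040 = -411600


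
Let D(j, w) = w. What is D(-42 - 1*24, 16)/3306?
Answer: 8/1653 ≈ 0.0048397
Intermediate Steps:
D(-42 - 1*24, 16)/3306 = 16/3306 = 16*(1/3306) = 8/1653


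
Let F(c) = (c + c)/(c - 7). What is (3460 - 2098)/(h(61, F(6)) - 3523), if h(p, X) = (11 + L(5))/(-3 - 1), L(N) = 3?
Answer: -908/2351 ≈ -0.38622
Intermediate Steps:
F(c) = 2*c/(-7 + c) (F(c) = (2*c)/(-7 + c) = 2*c/(-7 + c))
h(p, X) = -7/2 (h(p, X) = (11 + 3)/(-3 - 1) = 14/(-4) = 14*(-¼) = -7/2)
(3460 - 2098)/(h(61, F(6)) - 3523) = (3460 - 2098)/(-7/2 - 3523) = 1362/(-7053/2) = 1362*(-2/7053) = -908/2351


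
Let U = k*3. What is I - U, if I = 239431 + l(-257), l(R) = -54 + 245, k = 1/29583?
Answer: 2362912541/9861 ≈ 2.3962e+5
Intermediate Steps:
k = 1/29583 ≈ 3.3803e-5
l(R) = 191
I = 239622 (I = 239431 + 191 = 239622)
U = 1/9861 (U = (1/29583)*3 = 1/9861 ≈ 0.00010141)
I - U = 239622 - 1*1/9861 = 239622 - 1/9861 = 2362912541/9861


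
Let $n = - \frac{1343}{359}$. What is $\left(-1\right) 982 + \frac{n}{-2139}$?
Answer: $- \frac{754077439}{767901} \approx -982.0$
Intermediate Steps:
$n = - \frac{1343}{359}$ ($n = \left(-1343\right) \frac{1}{359} = - \frac{1343}{359} \approx -3.7409$)
$\left(-1\right) 982 + \frac{n}{-2139} = \left(-1\right) 982 - \frac{1343}{359 \left(-2139\right)} = -982 - - \frac{1343}{767901} = -982 + \frac{1343}{767901} = - \frac{754077439}{767901}$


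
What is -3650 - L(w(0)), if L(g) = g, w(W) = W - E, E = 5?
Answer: -3645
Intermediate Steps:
w(W) = -5 + W (w(W) = W - 1*5 = W - 5 = -5 + W)
-3650 - L(w(0)) = -3650 - (-5 + 0) = -3650 - 1*(-5) = -3650 + 5 = -3645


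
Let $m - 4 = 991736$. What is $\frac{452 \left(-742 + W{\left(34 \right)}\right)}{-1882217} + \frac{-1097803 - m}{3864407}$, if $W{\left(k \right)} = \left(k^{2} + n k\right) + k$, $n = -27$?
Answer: $- \frac{3112018733751}{7273652550319} \approx -0.42785$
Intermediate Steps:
$m = 991740$ ($m = 4 + 991736 = 991740$)
$W{\left(k \right)} = k^{2} - 26 k$ ($W{\left(k \right)} = \left(k^{2} - 27 k\right) + k = k^{2} - 26 k$)
$\frac{452 \left(-742 + W{\left(34 \right)}\right)}{-1882217} + \frac{-1097803 - m}{3864407} = \frac{452 \left(-742 + 34 \left(-26 + 34\right)\right)}{-1882217} + \frac{-1097803 - 991740}{3864407} = 452 \left(-742 + 34 \cdot 8\right) \left(- \frac{1}{1882217}\right) + \left(-1097803 - 991740\right) \frac{1}{3864407} = 452 \left(-742 + 272\right) \left(- \frac{1}{1882217}\right) - \frac{2089543}{3864407} = 452 \left(-470\right) \left(- \frac{1}{1882217}\right) - \frac{2089543}{3864407} = \left(-212440\right) \left(- \frac{1}{1882217}\right) - \frac{2089543}{3864407} = \frac{212440}{1882217} - \frac{2089543}{3864407} = - \frac{3112018733751}{7273652550319}$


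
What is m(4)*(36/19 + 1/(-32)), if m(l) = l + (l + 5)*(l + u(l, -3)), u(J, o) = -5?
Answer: -5665/608 ≈ -9.3174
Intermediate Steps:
m(l) = l + (-5 + l)*(5 + l) (m(l) = l + (l + 5)*(l - 5) = l + (5 + l)*(-5 + l) = l + (-5 + l)*(5 + l))
m(4)*(36/19 + 1/(-32)) = (-25 + 4 + 4²)*(36/19 + 1/(-32)) = (-25 + 4 + 16)*(36*(1/19) + 1*(-1/32)) = -5*(36/19 - 1/32) = -5*1133/608 = -5665/608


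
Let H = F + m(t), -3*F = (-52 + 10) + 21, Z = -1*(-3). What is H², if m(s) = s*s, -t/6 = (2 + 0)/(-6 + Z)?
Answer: 529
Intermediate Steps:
Z = 3
t = 4 (t = -6*(2 + 0)/(-6 + 3) = -12/(-3) = -12*(-1)/3 = -6*(-⅔) = 4)
m(s) = s²
F = 7 (F = -((-52 + 10) + 21)/3 = -(-42 + 21)/3 = -⅓*(-21) = 7)
H = 23 (H = 7 + 4² = 7 + 16 = 23)
H² = 23² = 529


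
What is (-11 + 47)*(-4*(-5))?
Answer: 720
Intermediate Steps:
(-11 + 47)*(-4*(-5)) = 36*20 = 720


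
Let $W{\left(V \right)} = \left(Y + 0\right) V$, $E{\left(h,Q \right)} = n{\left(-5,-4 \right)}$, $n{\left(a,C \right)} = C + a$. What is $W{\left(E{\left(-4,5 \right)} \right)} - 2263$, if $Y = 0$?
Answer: $-2263$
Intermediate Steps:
$E{\left(h,Q \right)} = -9$ ($E{\left(h,Q \right)} = -4 - 5 = -9$)
$W{\left(V \right)} = 0$ ($W{\left(V \right)} = \left(0 + 0\right) V = 0 V = 0$)
$W{\left(E{\left(-4,5 \right)} \right)} - 2263 = 0 - 2263 = -2263$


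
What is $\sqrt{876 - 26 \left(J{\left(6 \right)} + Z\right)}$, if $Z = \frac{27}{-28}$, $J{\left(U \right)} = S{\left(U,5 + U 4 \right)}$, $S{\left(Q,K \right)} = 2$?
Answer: $\frac{\sqrt{166418}}{14} \approx 29.139$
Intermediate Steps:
$J{\left(U \right)} = 2$
$Z = - \frac{27}{28}$ ($Z = 27 \left(- \frac{1}{28}\right) = - \frac{27}{28} \approx -0.96429$)
$\sqrt{876 - 26 \left(J{\left(6 \right)} + Z\right)} = \sqrt{876 - 26 \left(2 - \frac{27}{28}\right)} = \sqrt{876 - \frac{377}{14}} = \sqrt{\frac{11887}{14}} = \frac{\sqrt{166418}}{14}$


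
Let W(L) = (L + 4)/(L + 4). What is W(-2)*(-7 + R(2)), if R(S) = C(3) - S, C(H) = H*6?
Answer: 9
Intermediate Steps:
C(H) = 6*H
R(S) = 18 - S (R(S) = 6*3 - S = 18 - S)
W(L) = 1 (W(L) = (4 + L)/(4 + L) = 1)
W(-2)*(-7 + R(2)) = 1*(-7 + (18 - 1*2)) = 1*(-7 + (18 - 2)) = 1*(-7 + 16) = 1*9 = 9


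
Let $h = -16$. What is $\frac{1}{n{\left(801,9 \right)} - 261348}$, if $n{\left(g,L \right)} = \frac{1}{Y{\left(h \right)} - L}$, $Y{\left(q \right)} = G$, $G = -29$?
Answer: $- \frac{38}{9931225} \approx -3.8263 \cdot 10^{-6}$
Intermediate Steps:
$Y{\left(q \right)} = -29$
$n{\left(g,L \right)} = \frac{1}{-29 - L}$
$\frac{1}{n{\left(801,9 \right)} - 261348} = \frac{1}{- \frac{1}{29 + 9} - 261348} = \frac{1}{- \frac{1}{38} - 261348} = \frac{1}{- \frac{9931225}{38}} = - \frac{38}{9931225}$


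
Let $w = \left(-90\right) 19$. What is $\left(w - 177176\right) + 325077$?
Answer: $146191$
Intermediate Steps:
$w = -1710$
$\left(w - 177176\right) + 325077 = \left(-1710 - 177176\right) + 325077 = -178886 + 325077 = 146191$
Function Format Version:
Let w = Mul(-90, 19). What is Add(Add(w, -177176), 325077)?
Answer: 146191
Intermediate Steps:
w = -1710
Add(Add(w, -177176), 325077) = Add(Add(-1710, -177176), 325077) = Add(-178886, 325077) = 146191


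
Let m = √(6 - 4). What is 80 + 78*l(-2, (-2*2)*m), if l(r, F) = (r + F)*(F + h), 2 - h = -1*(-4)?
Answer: 2888 + 1248*√2 ≈ 4652.9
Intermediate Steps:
h = -2 (h = 2 - (-1)*(-4) = 2 - 1*4 = 2 - 4 = -2)
m = √2 ≈ 1.4142
l(r, F) = (-2 + F)*(F + r) (l(r, F) = (r + F)*(F - 2) = (F + r)*(-2 + F) = (-2 + F)*(F + r))
80 + 78*l(-2, (-2*2)*m) = 80 + 78*(((-2*2)*√2)² - 2*(-2*2)*√2 - 2*(-2) + ((-2*2)*√2)*(-2)) = 80 + 78*((-4*√2)² - (-8)*√2 + 4 - 4*√2*(-2)) = 80 + 78*(32 + 8*√2 + 4 + 8*√2) = 80 + 78*(36 + 16*√2) = 80 + (2808 + 1248*√2) = 2888 + 1248*√2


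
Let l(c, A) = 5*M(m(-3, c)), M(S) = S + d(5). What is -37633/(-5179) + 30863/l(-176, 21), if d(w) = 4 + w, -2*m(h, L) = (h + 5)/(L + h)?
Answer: 28914588363/41742740 ≈ 692.69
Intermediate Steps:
m(h, L) = -(5 + h)/(2*(L + h)) (m(h, L) = -(h + 5)/(2*(L + h)) = -(5 + h)/(2*(L + h)))
M(S) = 9 + S (M(S) = S + (4 + 5) = S + 9 = 9 + S)
l(c, A) = 45 - 5/(-3 + c) (l(c, A) = 5*(9 + (-5 - 1*(-3))/(2*(c - 3))) = 5*(9 + (-5 + 3)/(2*(-3 + c))) = 5*(9 + (½)*(-2)/(-3 + c)) = 5*(9 - 1/(-3 + c)) = 45 - 5/(-3 + c))
-37633/(-5179) + 30863/l(-176, 21) = -37633/(-5179) + 30863/((5*(-28 + 9*(-176))/(-3 - 176))) = -37633*(-1/5179) + 30863/((5*(-28 - 1584)/(-179))) = 37633/5179 + 30863/((5*(-1/179)*(-1612))) = 37633/5179 + 30863/(8060/179) = 37633/5179 + 30863*(179/8060) = 37633/5179 + 5524477/8060 = 28914588363/41742740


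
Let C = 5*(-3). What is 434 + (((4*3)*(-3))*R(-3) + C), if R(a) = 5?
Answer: 239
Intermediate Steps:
C = -15
434 + (((4*3)*(-3))*R(-3) + C) = 434 + (((4*3)*(-3))*5 - 15) = 434 + ((12*(-3))*5 - 15) = 434 + (-36*5 - 15) = 434 + (-180 - 15) = 434 - 195 = 239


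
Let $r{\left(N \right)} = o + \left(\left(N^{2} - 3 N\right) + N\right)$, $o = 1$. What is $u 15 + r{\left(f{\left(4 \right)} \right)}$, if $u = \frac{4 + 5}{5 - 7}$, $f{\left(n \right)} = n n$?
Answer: $\frac{315}{2} \approx 157.5$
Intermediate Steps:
$f{\left(n \right)} = n^{2}$
$u = - \frac{9}{2}$ ($u = \frac{9}{-2} = 9 \left(- \frac{1}{2}\right) = - \frac{9}{2} \approx -4.5$)
$r{\left(N \right)} = 1 + N^{2} - 2 N$ ($r{\left(N \right)} = 1 + \left(\left(N^{2} - 3 N\right) + N\right) = 1 + \left(N^{2} - 2 N\right) = 1 + N^{2} - 2 N$)
$u 15 + r{\left(f{\left(4 \right)} \right)} = \left(- \frac{9}{2}\right) 15 + \left(1 + \left(4^{2}\right)^{2} - 2 \cdot 4^{2}\right) = - \frac{135}{2} + \left(1 + 16^{2} - 32\right) = - \frac{135}{2} + \left(1 + 256 - 32\right) = - \frac{135}{2} + 225 = \frac{315}{2}$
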